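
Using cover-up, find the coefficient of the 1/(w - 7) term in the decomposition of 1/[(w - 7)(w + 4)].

Cover (w - 7), set w=7: 1/((w + 4) at w=7) = 1/(11) = 1/11


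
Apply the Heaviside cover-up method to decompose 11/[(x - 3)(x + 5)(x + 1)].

Cover (x - 3), x=3: α = 11/[(3 + 5)(3 + 1)] = 11/32. Cover (x + 5), x=-5: β = 11/[(-5 - 3)(-5 + 1)] = 11/32. Cover (x + 1), x=-1: γ = 11/[(-1 - 3)(-1 + 5)] = -11/16.
Result: (11/32)/(x - 3) + (11/32)/(x + 5) - (11/16)/(x + 1)


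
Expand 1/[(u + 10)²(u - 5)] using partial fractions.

Cover-up at u=5: γ = 1/(5 + 10)² = 1/225. Cover-up at u=-10: β = 1/(-10 - 5) = -1/15. Comparing u² coeff: α = -γ = -1/225
Result: (-1/225)/(u + 10) - (1/15)/(u + 10)² + (1/225)/(u - 5)


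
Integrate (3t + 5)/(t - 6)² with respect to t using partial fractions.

Decompose: α = 3, β = 3·6 + 5 = 23, so (3t + 5)/(t - 6)² = 3/(t - 6) + 23/(t - 6)². Integrate: ∫ α/(t - 6) dt = 3 ln|(t - 6)|; ∫ β/(t - 6)² dt = -23/(t - 6). Sum: 3 ln|(t - 6)| - 23/(t - 6) + C


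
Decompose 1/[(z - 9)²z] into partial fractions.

Cover-up at z=0: C = 1/(0 - 9)² = 1/81. Cover-up at z=9: B = 1/(9 - 0) = 1/9. Comparing z² coeff: A = -C = -1/81
Result: (-1/81)/(z - 9) + (1/9)/(z - 9)² + (1/81)/z


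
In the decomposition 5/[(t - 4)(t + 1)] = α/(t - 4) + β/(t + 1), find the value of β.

Cover-up at t = -1: β = 5/(-1 - 4) = -5/5 = -1


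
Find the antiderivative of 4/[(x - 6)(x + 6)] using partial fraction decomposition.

Decompose: 4/[(x - 6)(x + 6)] = (1/3)/(x - 6) - (1/3)/(x + 6). Integrate each term: (1/3) ln|(x - 6)| - (1/3) ln|(x + 6)| + C


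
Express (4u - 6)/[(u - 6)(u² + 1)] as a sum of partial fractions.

At u=6: A = (4·6 - 6)/(6² + 1) = 18/37. B = -A = -18/37, C = 4 - 6·A = 40/37
Result: (18/37)/(u - 6) - ((18/37)u - 40/37)/(u² + 1)


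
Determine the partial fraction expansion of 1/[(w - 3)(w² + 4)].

Cover-up at w = 3: α = 1/(3² + 4) = 1/13. Then β = -α = -1/13, γ = -α·(0 + 3) = -3/13
Result: (1/13)/(w - 3) - ((1/13)w + 3/13)/(w² + 4)


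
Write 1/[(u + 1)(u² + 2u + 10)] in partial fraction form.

Cover-up at u = -1: A = 1/((-1)² + 2·(-1) + 10) = 1/9. Then B = -A = -1/9, C = -A·(2 - 1) = -1/9
Result: (1/9)/(u + 1) - ((1/9)u + 1/9)/(u² + 2u + 10)


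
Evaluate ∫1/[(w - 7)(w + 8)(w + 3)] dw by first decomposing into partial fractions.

Cover-up: α = 1/150, β = 1/75, γ = -1/50. Decomposition: (1/150)/(w - 7) + (1/75)/(w + 8) - (1/50)/(w + 3). Integrate each term: (1/150) ln|(w - 7)| + (1/75) ln|(w + 8)| - (1/50) ln|(w + 3)| + C


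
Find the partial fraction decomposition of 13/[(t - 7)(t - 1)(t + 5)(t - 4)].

Using Heaviside cover-up: (13/216)/(t - 7) + (13/108)/(t - 1) - (13/648)/(t + 5) - (13/81)/(t - 4)


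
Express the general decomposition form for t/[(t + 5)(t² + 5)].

Linear + irreducible quadratic: α/(t + 5) + (βt + γ)/(t² + 5)


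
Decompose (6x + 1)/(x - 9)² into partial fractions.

(6x + 1) = A(x - 9) + B. At x = 9: B = 6·9 + 1 = 55. Coeff of x: A = 6
Result: 6/(x - 9) + 55/(x - 9)²


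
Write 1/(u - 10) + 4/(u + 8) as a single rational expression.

Common denominator (u - 10)(u + 8). Numerator: 1(u + 8) + 4(u - 10) = (u + 8) + (4u - 40) = 5u - 32
Result: (5u - 32)/[(u - 10)(u + 8)]


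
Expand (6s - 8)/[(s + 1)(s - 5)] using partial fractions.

At s=-1: P = (6·(-1) - 8)/(-1 - 5) = 7/3. At s=5: Q = (6·5 - 8)/(5 + 1) = 11/3
Result: (7/3)/(s + 1) + (11/3)/(s - 5)


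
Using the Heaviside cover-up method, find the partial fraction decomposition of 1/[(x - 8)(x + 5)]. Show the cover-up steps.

Cover (x - 8): set x=8, get A = 1/(8 + 5) = 1/13. Cover (x + 5): set x=-5, get B = 1/(-5 - 8) = -1/13.
Result: (1/13)/(x - 8) - (1/13)/(x + 5)


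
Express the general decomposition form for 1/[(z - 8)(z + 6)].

Distinct linear factors: P/(z - 8) + Q/(z + 6)


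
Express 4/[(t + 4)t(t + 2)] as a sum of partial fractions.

Using cover-up method: A = 1/2, B = 1/2, C = -1
Result: (1/2)/(t + 4) + (1/2)/t - 1/(t + 2)


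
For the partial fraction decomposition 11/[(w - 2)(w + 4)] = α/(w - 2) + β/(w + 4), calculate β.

Cover-up at w = -4: β = 11/(-4 - 2) = -11/6


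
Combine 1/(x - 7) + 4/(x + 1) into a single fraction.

Common denominator (x - 7)(x + 1). Numerator: 1(x + 1) + 4(x - 7) = (x + 1) + (4x - 28) = 5x - 27
Result: (5x - 27)/[(x - 7)(x + 1)]


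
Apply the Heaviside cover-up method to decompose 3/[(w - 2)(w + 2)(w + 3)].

Cover (w - 2), w=2: A = 3/[(2 + 2)(2 + 3)] = 3/20. Cover (w + 2), w=-2: B = 3/[(-2 - 2)(-2 + 3)] = -3/4. Cover (w + 3), w=-3: C = 3/[(-3 - 2)(-3 + 2)] = 3/5.
Result: (3/20)/(w - 2) - (3/4)/(w + 2) + (3/5)/(w + 3)


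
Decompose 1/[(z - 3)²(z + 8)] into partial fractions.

Cover-up at z=-8: R = 1/(-8 - 3)² = 1/121. Cover-up at z=3: Q = 1/(3 + 8) = 1/11. Comparing z² coeff: P = -R = -1/121
Result: (-1/121)/(z - 3) + (1/11)/(z - 3)² + (1/121)/(z + 8)


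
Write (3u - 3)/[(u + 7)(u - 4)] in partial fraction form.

At u=-7: α = (3·(-7) - 3)/(-7 - 4) = 24/11. At u=4: β = (3·4 - 3)/(4 + 7) = 9/11
Result: (24/11)/(u + 7) + (9/11)/(u - 4)


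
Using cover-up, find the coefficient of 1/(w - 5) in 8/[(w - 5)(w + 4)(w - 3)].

Cover (w - 5), set w=5: 8/[(5 + 4)(5 - 3)] = 4/9


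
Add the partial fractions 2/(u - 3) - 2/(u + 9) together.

Common denominator (u - 3)(u + 9). Numerator: 2(u + 9) - 2(u - 3) = (2u + 18) - (2u - 6) = 24
Result: (24)/[(u - 3)(u + 9)]


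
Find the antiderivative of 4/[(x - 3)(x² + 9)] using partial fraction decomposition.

Cover-up at x=3: P = 4/(3²+9) = 2/9. Coeff matching: Q = -2/9, R = -2/3. Decomposition: (2/9)/(x - 3) - ((2/9)x + 2/3)/(x² + 9). Integrate: linear → ln, quadratic → (1/2)ln + arctan: (2/9) ln|(x - 3)| - (1/9) ln(x² + 9) - (2/9) arctan(x/3) + C


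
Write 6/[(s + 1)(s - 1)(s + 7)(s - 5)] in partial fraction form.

Using Heaviside cover-up: (1/12)/(s + 1) - (3/32)/(s - 1) - (1/96)/(s + 7) + (1/48)/(s - 5)


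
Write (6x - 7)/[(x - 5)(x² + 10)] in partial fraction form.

At x=5: α = (6·5 - 7)/(5² + 10) = 23/35. β = -α = -23/35, γ = 6 - 5·α = 19/7
Result: (23/35)/(x - 5) - ((23/35)x - 19/7)/(x² + 10)


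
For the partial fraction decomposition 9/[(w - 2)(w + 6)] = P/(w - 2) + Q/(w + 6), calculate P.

Cover-up at w = 2: P = 9/(2 + 6) = 9/8


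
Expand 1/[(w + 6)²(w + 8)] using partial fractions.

Cover-up at w=-8: R = 1/(-8 + 6)² = 1/4. Cover-up at w=-6: Q = 1/(-6 + 8) = 1/2. Comparing w² coeff: P = -R = -1/4
Result: (-1/4)/(w + 6) + (1/2)/(w + 6)² + (1/4)/(w + 8)


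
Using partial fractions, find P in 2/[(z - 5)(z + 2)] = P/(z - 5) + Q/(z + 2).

Cover-up at z = 5: P = 2/(5 + 2) = 2/7


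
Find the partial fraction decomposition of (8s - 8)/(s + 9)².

(8s - 8) = P(s + 9) + Q. At s = -9: Q = 8·(-9) - 8 = -80. Coeff of s: P = 8
Result: 8/(s + 9) - 80/(s + 9)²


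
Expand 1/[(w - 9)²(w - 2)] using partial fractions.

Cover-up at w=2: γ = 1/(2 - 9)² = 1/49. Cover-up at w=9: β = 1/(9 - 2) = 1/7. Comparing w² coeff: α = -γ = -1/49
Result: (-1/49)/(w - 9) + (1/7)/(w - 9)² + (1/49)/(w - 2)


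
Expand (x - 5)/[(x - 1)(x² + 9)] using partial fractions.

At x=1: P = (1·1 - 5)/(1² + 9) = -2/5. Q = -P = 2/5, R = 1 - 1·P = 7/5
Result: (-2/5)/(x - 1) + ((2/5)x + 7/5)/(x² + 9)


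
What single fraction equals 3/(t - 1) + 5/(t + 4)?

Common denominator (t - 1)(t + 4). Numerator: 3(t + 4) + 5(t - 1) = (3t + 12) + (5t - 5) = 8t + 7
Result: (8t + 7)/[(t - 1)(t + 4)]


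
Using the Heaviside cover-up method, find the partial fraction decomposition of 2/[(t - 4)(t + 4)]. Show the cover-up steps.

Cover (t - 4): set t=4, get A = 2/(4 + 4) = 1/4. Cover (t + 4): set t=-4, get B = 2/(-4 - 4) = -1/4.
Result: (1/4)/(t - 4) - (1/4)/(t + 4)


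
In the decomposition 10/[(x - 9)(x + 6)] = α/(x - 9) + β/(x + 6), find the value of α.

Cover-up at x = 9: α = 10/(9 + 6) = 10/15 = 2/3


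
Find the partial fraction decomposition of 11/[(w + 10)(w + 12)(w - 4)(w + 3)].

Using Heaviside cover-up: (11/196)/(w + 10) - (11/288)/(w + 12) + (11/1568)/(w - 4) - (11/441)/(w + 3)


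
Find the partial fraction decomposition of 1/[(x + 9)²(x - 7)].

Cover-up at x=7: γ = 1/(7 + 9)² = 1/256. Cover-up at x=-9: β = 1/(-9 - 7) = -1/16. Comparing x² coeff: α = -γ = -1/256
Result: (-1/256)/(x + 9) - (1/16)/(x + 9)² + (1/256)/(x - 7)


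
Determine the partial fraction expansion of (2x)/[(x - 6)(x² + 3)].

At x=6: A = (2·6 + 0)/(6² + 3) = 4/13. B = -A = -4/13, C = 2 - 6·A = 2/13
Result: (4/13)/(x - 6) - ((4/13)x - 2/13)/(x² + 3)


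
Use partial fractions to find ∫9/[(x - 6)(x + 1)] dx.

Decompose: 9/[(x - 6)(x + 1)] = (9/7)/(x - 6) - (9/7)/(x + 1). Integrate each term: (9/7) ln|(x - 6)| - (9/7) ln|(x + 1)| + C


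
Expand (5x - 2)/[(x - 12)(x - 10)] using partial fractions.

At x=12: A = (5·12 - 2)/(12 - 10) = 29. At x=10: B = (5·10 - 2)/(10 - 12) = -24
Result: 29/(x - 12) - 24/(x - 10)


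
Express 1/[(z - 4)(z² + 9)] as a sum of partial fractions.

Cover-up at z = 4: P = 1/(4² + 9) = 1/25. Then Q = -P = -1/25, R = -P·(0 + 4) = -4/25
Result: (1/25)/(z - 4) - ((1/25)z + 4/25)/(z² + 9)


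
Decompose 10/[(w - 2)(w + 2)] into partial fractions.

10/(w - 2)(w + 2) = A/(w - 2) + B/(w + 2). A = 10/(2 + 2) = 5/2, B = 10/(-2 - 2) = -5/2
Result: (5/2)/(w - 2) - (5/2)/(w + 2)


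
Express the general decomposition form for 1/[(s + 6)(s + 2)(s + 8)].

Three distinct linear factors: P/(s + 6) + Q/(s + 2) + R/(s + 8)


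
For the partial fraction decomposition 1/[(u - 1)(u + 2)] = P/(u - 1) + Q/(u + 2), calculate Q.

Cover-up at u = -2: Q = 1/(-2 - 1) = -1/3


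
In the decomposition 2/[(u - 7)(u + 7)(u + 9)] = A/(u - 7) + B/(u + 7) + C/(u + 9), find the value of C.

Cover-up at u = -9: C = 2/[(-9 - 7)(-9 + 7)] = 2/[(-16)(-2)] = 2/32 = 1/16


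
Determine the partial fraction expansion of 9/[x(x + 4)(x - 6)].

Using cover-up method: A = -3/8, B = 9/40, C = 3/20
Result: (-3/8)/x + (9/40)/(x + 4) + (3/20)/(x - 6)


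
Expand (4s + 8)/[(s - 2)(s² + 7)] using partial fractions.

At s=2: P = (4·2 + 8)/(2² + 7) = 16/11. Q = -P = -16/11, R = 4 - 2·P = 12/11
Result: (16/11)/(s - 2) - ((16/11)s - 12/11)/(s² + 7)


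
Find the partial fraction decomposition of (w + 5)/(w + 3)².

(w + 5) = P(w + 3) + Q. At w = -3: Q = 1·(-3) + 5 = 2. Coeff of w: P = 1
Result: 1/(w + 3) + 2/(w + 3)²


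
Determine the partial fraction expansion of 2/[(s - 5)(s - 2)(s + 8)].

Using cover-up method: A = 2/39, B = -1/15, C = 1/65
Result: (2/39)/(s - 5) - (1/15)/(s - 2) + (1/65)/(s + 8)


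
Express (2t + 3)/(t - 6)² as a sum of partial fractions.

(2t + 3) = P(t - 6) + Q. At t = 6: Q = 2·6 + 3 = 15. Coeff of t: P = 2
Result: 2/(t - 6) + 15/(t - 6)²


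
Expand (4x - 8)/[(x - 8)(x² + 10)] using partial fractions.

At x=8: α = (4·8 - 8)/(8² + 10) = 12/37. β = -α = -12/37, γ = 4 - 8·α = 52/37
Result: (12/37)/(x - 8) - ((12/37)x - 52/37)/(x² + 10)


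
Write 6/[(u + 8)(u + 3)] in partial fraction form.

6/(u + 8)(u + 3) = α/(u + 8) + β/(u + 3). α = 6/(-8 + 3) = -6/5, β = 6/(-3 + 8) = 6/5
Result: (-6/5)/(u + 8) + (6/5)/(u + 3)


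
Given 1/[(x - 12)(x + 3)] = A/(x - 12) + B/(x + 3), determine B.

Cover-up at x = -3: B = 1/(-3 - 12) = -1/15


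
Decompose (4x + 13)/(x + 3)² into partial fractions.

(4x + 13) = α(x + 3) + β. At x = -3: β = 4·(-3) + 13 = 1. Coeff of x: α = 4
Result: 4/(x + 3) + 1/(x + 3)²


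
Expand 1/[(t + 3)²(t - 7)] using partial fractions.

Cover-up at t=7: C = 1/(7 + 3)² = 1/100. Cover-up at t=-3: B = 1/(-3 - 7) = -1/10. Comparing t² coeff: A = -C = -1/100
Result: (-1/100)/(t + 3) - (1/10)/(t + 3)² + (1/100)/(t - 7)


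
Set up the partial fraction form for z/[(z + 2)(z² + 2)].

Linear + irreducible quadratic: P/(z + 2) + (Qz + R)/(z² + 2)


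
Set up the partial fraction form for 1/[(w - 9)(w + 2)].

Distinct linear factors: P/(w - 9) + Q/(w + 2)


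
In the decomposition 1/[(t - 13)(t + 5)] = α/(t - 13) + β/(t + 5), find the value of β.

Cover-up at t = -5: β = 1/(-5 - 13) = -1/18


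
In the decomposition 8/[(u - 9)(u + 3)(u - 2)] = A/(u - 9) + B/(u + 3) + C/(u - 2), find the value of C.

Cover-up at u = 2: C = 8/[(2 - 9)(2 + 3)] = 8/[(-7)(5)] = -8/35


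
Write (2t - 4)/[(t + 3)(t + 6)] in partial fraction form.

At t=-3: α = (2·(-3) - 4)/(-3 + 6) = -10/3. At t=-6: β = (2·(-6) - 4)/(-6 + 3) = 16/3
Result: (-10/3)/(t + 3) + (16/3)/(t + 6)


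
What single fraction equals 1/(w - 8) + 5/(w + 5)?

Common denominator (w - 8)(w + 5). Numerator: 1(w + 5) + 5(w - 8) = (w + 5) + (5w - 40) = 6w - 35
Result: (6w - 35)/[(w - 8)(w + 5)]


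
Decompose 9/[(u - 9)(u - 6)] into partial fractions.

9/(u - 9)(u - 6) = P/(u - 9) + Q/(u - 6). P = 9/(9 - 6) = 3, Q = 9/(6 - 9) = -3
Result: 3/(u - 9) - 3/(u - 6)


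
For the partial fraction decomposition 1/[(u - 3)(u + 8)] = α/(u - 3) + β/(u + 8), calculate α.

Cover-up at u = 3: α = 1/(3 + 8) = 1/11


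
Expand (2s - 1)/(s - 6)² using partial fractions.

(2s - 1) = A(s - 6) + B. At s = 6: B = 2·6 - 1 = 11. Coeff of s: A = 2
Result: 2/(s - 6) + 11/(s - 6)²


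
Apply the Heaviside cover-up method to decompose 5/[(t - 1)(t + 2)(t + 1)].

Cover (t - 1), t=1: α = 5/[(1 + 2)(1 + 1)] = 5/6. Cover (t + 2), t=-2: β = 5/[(-2 - 1)(-2 + 1)] = 5/3. Cover (t + 1), t=-1: γ = 5/[(-1 - 1)(-1 + 2)] = -5/2.
Result: (5/6)/(t - 1) + (5/3)/(t + 2) - (5/2)/(t + 1)


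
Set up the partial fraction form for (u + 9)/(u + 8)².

Repeated linear factor: A/(u + 8) + B/(u + 8)²


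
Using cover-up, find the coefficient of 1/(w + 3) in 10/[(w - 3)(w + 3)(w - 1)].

Cover (w + 3), set w=-3: 10/[(-3 - 3)(-3 - 1)] = 5/12


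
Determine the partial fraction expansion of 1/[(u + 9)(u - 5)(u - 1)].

Using cover-up method: P = 1/140, Q = 1/56, R = -1/40
Result: (1/140)/(u + 9) + (1/56)/(u - 5) - (1/40)/(u - 1)


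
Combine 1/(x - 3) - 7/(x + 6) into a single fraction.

Common denominator (x - 3)(x + 6). Numerator: 1(x + 6) - 7(x - 3) = (x + 6) - (7x - 21) = -6x + 27
Result: (-6x + 27)/[(x - 3)(x + 6)]


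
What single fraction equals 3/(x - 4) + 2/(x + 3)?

Common denominator (x - 4)(x + 3). Numerator: 3(x + 3) + 2(x - 4) = (3x + 9) + (2x - 8) = 5x + 1
Result: (5x + 1)/[(x - 4)(x + 3)]


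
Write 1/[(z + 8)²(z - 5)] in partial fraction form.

Cover-up at z=5: C = 1/(5 + 8)² = 1/169. Cover-up at z=-8: B = 1/(-8 - 5) = -1/13. Comparing z² coeff: A = -C = -1/169
Result: (-1/169)/(z + 8) - (1/13)/(z + 8)² + (1/169)/(z - 5)


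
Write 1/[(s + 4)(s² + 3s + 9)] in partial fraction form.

Cover-up at s = -4: A = 1/((-4)² + 3·(-4) + 9) = 1/13. Then B = -A = -1/13, C = -A·(3 - 4) = 1/13
Result: (1/13)/(s + 4) - ((1/13)s - 1/13)/(s² + 3s + 9)


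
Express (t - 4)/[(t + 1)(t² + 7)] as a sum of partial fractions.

At t=-1: A = (1·(-1) - 4)/((-1)² + 7) = -5/8. B = -A = 5/8, C = 1 - (-1)·A = 3/8
Result: (-5/8)/(t + 1) + ((5/8)t + 3/8)/(t² + 7)


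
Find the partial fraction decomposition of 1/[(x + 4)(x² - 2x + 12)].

Cover-up at x = -4: P = 1/((-4)² - 2·(-4) + 12) = 1/36. Then Q = -P = -1/36, R = -P·(-2 - 4) = 1/6
Result: (1/36)/(x + 4) - ((1/36)x - 1/6)/(x² - 2x + 12)


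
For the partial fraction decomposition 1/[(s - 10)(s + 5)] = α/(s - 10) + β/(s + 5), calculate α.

Cover-up at s = 10: α = 1/(10 + 5) = 1/15


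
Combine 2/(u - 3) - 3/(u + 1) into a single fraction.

Common denominator (u - 3)(u + 1). Numerator: 2(u + 1) - 3(u - 3) = (2u + 2) - (3u - 9) = -u + 11
Result: (-u + 11)/[(u - 3)(u + 1)]


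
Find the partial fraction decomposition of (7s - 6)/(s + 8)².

(7s - 6) = α(s + 8) + β. At s = -8: β = 7·(-8) - 6 = -62. Coeff of s: α = 7
Result: 7/(s + 8) - 62/(s + 8)²


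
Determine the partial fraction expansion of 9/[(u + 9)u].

9/(u + 9)u = α/(u + 9) + β/u. α = 9/(-9 - 0) = -1, β = 9/(0 + 9) = 1
Result: -1/(u + 9) + 1/u


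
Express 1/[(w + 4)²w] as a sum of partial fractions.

Cover-up at w=0: γ = 1/(0 + 4)² = 1/16. Cover-up at w=-4: β = 1/(-4 - 0) = -1/4. Comparing w² coeff: α = -γ = -1/16
Result: (-1/16)/(w + 4) - (1/4)/(w + 4)² + (1/16)/w


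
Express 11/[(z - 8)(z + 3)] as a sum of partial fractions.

11/(z - 8)(z + 3) = A/(z - 8) + B/(z + 3). A = 11/(8 + 3) = 1, B = 11/(-3 - 8) = -1
Result: 1/(z - 8) - 1/(z + 3)


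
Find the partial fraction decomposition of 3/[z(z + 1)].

3/z(z + 1) = α/z + β/(z + 1). α = 3/(0 + 1) = 3, β = 3/(-1 - 0) = -3
Result: 3/z - 3/(z + 1)


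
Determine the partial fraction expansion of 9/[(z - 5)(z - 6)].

9/(z - 5)(z - 6) = A/(z - 5) + B/(z - 6). A = 9/(5 - 6) = -9, B = 9/(6 - 5) = 9
Result: -9/(z - 5) + 9/(z - 6)


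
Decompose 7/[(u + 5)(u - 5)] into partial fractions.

7/(u + 5)(u - 5) = α/(u + 5) + β/(u - 5). α = 7/(-5 - 5) = -7/10, β = 7/(5 + 5) = 7/10
Result: (-7/10)/(u + 5) + (7/10)/(u - 5)


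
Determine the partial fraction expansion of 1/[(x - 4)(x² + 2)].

Cover-up at x = 4: α = 1/(4² + 2) = 1/18. Then β = -α = -1/18, γ = -α·(0 + 4) = -2/9
Result: (1/18)/(x - 4) - ((1/18)x + 2/9)/(x² + 2)


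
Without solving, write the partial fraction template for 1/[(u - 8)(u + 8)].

Distinct linear factors: A/(u - 8) + B/(u + 8)


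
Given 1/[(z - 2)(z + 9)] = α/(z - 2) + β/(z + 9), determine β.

Cover-up at z = -9: β = 1/(-9 - 2) = -1/11


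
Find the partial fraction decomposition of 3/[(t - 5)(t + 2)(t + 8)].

Using cover-up method: A = 3/91, B = -1/14, C = 1/26
Result: (3/91)/(t - 5) - (1/14)/(t + 2) + (1/26)/(t + 8)


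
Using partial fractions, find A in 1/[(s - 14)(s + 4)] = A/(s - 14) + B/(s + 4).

Cover-up at s = 14: A = 1/(14 + 4) = 1/18


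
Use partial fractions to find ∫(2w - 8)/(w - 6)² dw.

Decompose: P = 2, Q = 2·6 - 8 = 4, so (2w - 8)/(w - 6)² = 2/(w - 6) + 4/(w - 6)². Integrate: ∫ P/(w - 6) dw = 2 ln|(w - 6)|; ∫ Q/(w - 6)² dw = -4/(w - 6). Sum: 2 ln|(w - 6)| - 4/(w - 6) + C


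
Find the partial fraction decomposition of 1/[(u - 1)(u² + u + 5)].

Cover-up at u = 1: A = 1/(1² + 1·1 + 5) = 1/7. Then B = -A = -1/7, C = -A·(1 + 1) = -2/7
Result: (1/7)/(u - 1) - ((1/7)u + 2/7)/(u² + u + 5)


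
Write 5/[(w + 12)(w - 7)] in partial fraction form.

5/(w + 12)(w - 7) = P/(w + 12) + Q/(w - 7). P = 5/(-12 - 7) = -5/19, Q = 5/(7 + 12) = 5/19
Result: (-5/19)/(w + 12) + (5/19)/(w - 7)


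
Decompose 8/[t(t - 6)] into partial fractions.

8/t(t - 6) = P/t + Q/(t - 6). P = 8/(0 - 6) = -4/3, Q = 8/(6 - 0) = 4/3
Result: (-4/3)/t + (4/3)/(t - 6)


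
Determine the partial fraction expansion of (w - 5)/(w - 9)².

(w - 5) = α(w - 9) + β. At w = 9: β = 1·9 - 5 = 4. Coeff of w: α = 1
Result: 1/(w - 9) + 4/(w - 9)²


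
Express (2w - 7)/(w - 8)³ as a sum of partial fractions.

(2w - 7) = A(w - 8)² + B(w - 8) + C. At w = 8: C = 2·8 - 7 = 9. Coefficients: A = 0, B = 2
Result: 2/(w - 8)² + 9/(w - 8)³


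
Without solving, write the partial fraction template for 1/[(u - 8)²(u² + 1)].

Repeated linear + quadratic: α/(u - 8) + β/(u - 8)² + (γu + δ)/(u² + 1)


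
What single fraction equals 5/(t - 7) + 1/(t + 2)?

Common denominator (t - 7)(t + 2). Numerator: 5(t + 2) + 1(t - 7) = (5t + 10) + (t - 7) = 6t + 3
Result: (6t + 3)/[(t - 7)(t + 2)]


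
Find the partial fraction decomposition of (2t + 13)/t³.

(2t + 13) = At² + Bt + C. At t = 0: C = 2·0 + 13 = 13. Coefficients: A = 0, B = 2
Result: 2/t² + 13/t³


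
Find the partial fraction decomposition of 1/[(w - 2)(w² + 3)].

Cover-up at w = 2: P = 1/(2² + 3) = 1/7. Then Q = -P = -1/7, R = -P·(0 + 2) = -2/7
Result: (1/7)/(w - 2) - ((1/7)w + 2/7)/(w² + 3)


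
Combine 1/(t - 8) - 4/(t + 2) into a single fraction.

Common denominator (t - 8)(t + 2). Numerator: 1(t + 2) - 4(t - 8) = (t + 2) - (4t - 32) = -3t + 34
Result: (-3t + 34)/[(t - 8)(t + 2)]


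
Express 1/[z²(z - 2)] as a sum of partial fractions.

Cover-up at z=2: γ = 1/(2 - 0)² = 1/4. Cover-up at z=0: β = 1/(0 - 2) = -1/2. Comparing z² coeff: α = -γ = -1/4
Result: (-1/4)/z - (1/2)/z² + (1/4)/(z - 2)


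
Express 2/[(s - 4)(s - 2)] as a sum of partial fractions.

2/(s - 4)(s - 2) = P/(s - 4) + Q/(s - 2). P = 2/(4 - 2) = 1, Q = 2/(2 - 4) = -1
Result: 1/(s - 4) - 1/(s - 2)


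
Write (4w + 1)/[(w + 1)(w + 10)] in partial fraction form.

At w=-1: P = (4·(-1) + 1)/(-1 + 10) = -1/3. At w=-10: Q = (4·(-10) + 1)/(-10 + 1) = 13/3
Result: (-1/3)/(w + 1) + (13/3)/(w + 10)


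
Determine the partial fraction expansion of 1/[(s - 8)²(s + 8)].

Cover-up at s=-8: R = 1/(-8 - 8)² = 1/256. Cover-up at s=8: Q = 1/(8 + 8) = 1/16. Comparing s² coeff: P = -R = -1/256
Result: (-1/256)/(s - 8) + (1/16)/(s - 8)² + (1/256)/(s + 8)


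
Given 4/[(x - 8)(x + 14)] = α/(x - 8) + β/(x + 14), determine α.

Cover-up at x = 8: α = 4/(8 + 14) = 4/22 = 2/11


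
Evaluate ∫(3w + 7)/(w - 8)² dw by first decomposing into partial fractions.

Decompose: P = 3, Q = 3·8 + 7 = 31, so (3w + 7)/(w - 8)² = 3/(w - 8) + 31/(w - 8)². Integrate: ∫ P/(w - 8) dw = 3 ln|(w - 8)|; ∫ Q/(w - 8)² dw = -31/(w - 8). Sum: 3 ln|(w - 8)| - 31/(w - 8) + C


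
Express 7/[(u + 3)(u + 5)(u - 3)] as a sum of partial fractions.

Using cover-up method: α = -7/12, β = 7/16, γ = 7/48
Result: (-7/12)/(u + 3) + (7/16)/(u + 5) + (7/48)/(u - 3)


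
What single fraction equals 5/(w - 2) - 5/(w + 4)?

Common denominator (w - 2)(w + 4). Numerator: 5(w + 4) - 5(w - 2) = (5w + 20) - (5w - 10) = 30
Result: (30)/[(w - 2)(w + 4)]


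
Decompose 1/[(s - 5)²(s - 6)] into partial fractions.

Cover-up at s=6: C = 1/(6 - 5)² = 1. Cover-up at s=5: B = 1/(5 - 6) = -1. Comparing s² coeff: A = -C = -1
Result: -1/(s - 5) - 1/(s - 5)² + 1/(s - 6)


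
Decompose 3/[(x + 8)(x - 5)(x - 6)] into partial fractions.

Using cover-up method: P = 3/182, Q = -3/13, R = 3/14
Result: (3/182)/(x + 8) - (3/13)/(x - 5) + (3/14)/(x - 6)


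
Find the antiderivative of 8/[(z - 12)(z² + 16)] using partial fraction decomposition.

Cover-up at z=12: α = 8/(12²+16) = 1/20. Coeff matching: β = -1/20, γ = -3/5. Decomposition: (1/20)/(z - 12) - ((1/20)z + 3/5)/(z² + 16). Integrate: linear → ln, quadratic → (1/2)ln + arctan: (1/20) ln|(z - 12)| - (1/40) ln(z² + 16) - (3/20) arctan(z/4) + C


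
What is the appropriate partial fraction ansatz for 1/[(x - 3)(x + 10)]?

Distinct linear factors: P/(x - 3) + Q/(x + 10)


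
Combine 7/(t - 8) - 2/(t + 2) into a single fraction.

Common denominator (t - 8)(t + 2). Numerator: 7(t + 2) - 2(t - 8) = (7t + 14) - (2t - 16) = 5t + 30
Result: (5t + 30)/[(t - 8)(t + 2)]


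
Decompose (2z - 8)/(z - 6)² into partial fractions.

(2z - 8) = P(z - 6) + Q. At z = 6: Q = 2·6 - 8 = 4. Coeff of z: P = 2
Result: 2/(z - 6) + 4/(z - 6)²


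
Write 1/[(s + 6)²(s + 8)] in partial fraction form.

Cover-up at s=-8: C = 1/(-8 + 6)² = 1/4. Cover-up at s=-6: B = 1/(-6 + 8) = 1/2. Comparing s² coeff: A = -C = -1/4
Result: (-1/4)/(s + 6) + (1/2)/(s + 6)² + (1/4)/(s + 8)


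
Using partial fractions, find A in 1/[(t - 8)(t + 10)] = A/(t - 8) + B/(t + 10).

Cover-up at t = 8: A = 1/(8 + 10) = 1/18


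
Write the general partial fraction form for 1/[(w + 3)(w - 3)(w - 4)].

Three distinct linear factors: A/(w + 3) + B/(w - 3) + C/(w - 4)


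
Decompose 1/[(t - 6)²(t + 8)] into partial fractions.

Cover-up at t=-8: R = 1/(-8 - 6)² = 1/196. Cover-up at t=6: Q = 1/(6 + 8) = 1/14. Comparing t² coeff: P = -R = -1/196
Result: (-1/196)/(t - 6) + (1/14)/(t - 6)² + (1/196)/(t + 8)


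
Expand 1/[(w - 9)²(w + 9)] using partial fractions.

Cover-up at w=-9: C = 1/(-9 - 9)² = 1/324. Cover-up at w=9: B = 1/(9 + 9) = 1/18. Comparing w² coeff: A = -C = -1/324
Result: (-1/324)/(w - 9) + (1/18)/(w - 9)² + (1/324)/(w + 9)


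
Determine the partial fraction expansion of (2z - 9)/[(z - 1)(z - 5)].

At z=1: α = (2·1 - 9)/(1 - 5) = 7/4. At z=5: β = (2·5 - 9)/(5 - 1) = 1/4
Result: (7/4)/(z - 1) + (1/4)/(z - 5)


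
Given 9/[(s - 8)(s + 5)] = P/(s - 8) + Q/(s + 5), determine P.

Cover-up at s = 8: P = 9/(8 + 5) = 9/13


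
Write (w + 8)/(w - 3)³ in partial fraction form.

(w + 8) = P(w - 3)² + Q(w - 3) + R. At w = 3: R = 1·3 + 8 = 11. Coefficients: P = 0, Q = 1
Result: 1/(w - 3)² + 11/(w - 3)³


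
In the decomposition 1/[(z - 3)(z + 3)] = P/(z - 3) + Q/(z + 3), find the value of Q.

Cover-up at z = -3: Q = 1/(-3 - 3) = -1/6


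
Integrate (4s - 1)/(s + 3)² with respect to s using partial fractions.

Decompose: α = 4, β = 4·(-3) - 1 = -13, so (4s - 1)/(s + 3)² = 4/(s + 3) - 13/(s + 3)². Integrate: ∫ α/(s + 3) ds = 4 ln|(s + 3)|; ∫ β/(s + 3)² ds = 13/(s + 3). Sum: 4 ln|(s + 3)| + 13/(s + 3) + C


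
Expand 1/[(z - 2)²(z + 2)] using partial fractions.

Cover-up at z=-2: C = 1/(-2 - 2)² = 1/16. Cover-up at z=2: B = 1/(2 + 2) = 1/4. Comparing z² coeff: A = -C = -1/16
Result: (-1/16)/(z - 2) + (1/4)/(z - 2)² + (1/16)/(z + 2)


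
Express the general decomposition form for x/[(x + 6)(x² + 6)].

Linear + irreducible quadratic: A/(x + 6) + (Bx + C)/(x² + 6)


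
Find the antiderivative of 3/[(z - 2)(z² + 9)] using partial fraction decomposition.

Cover-up at z=2: A = 3/(2²+9) = 3/13. Coeff matching: B = -3/13, C = -6/13. Decomposition: (3/13)/(z - 2) - ((3/13)z + 6/13)/(z² + 9). Integrate: linear → ln, quadratic → (1/2)ln + arctan: (3/13) ln|(z - 2)| - (3/26) ln(z² + 9) - (2/13) arctan(z/3) + C


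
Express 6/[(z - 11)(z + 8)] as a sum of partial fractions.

6/(z - 11)(z + 8) = α/(z - 11) + β/(z + 8). α = 6/(11 + 8) = 6/19, β = 6/(-8 - 11) = -6/19
Result: (6/19)/(z - 11) - (6/19)/(z + 8)


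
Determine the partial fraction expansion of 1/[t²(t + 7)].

Cover-up at t=-7: C = 1/(-7 - 0)² = 1/49. Cover-up at t=0: B = 1/(0 + 7) = 1/7. Comparing t² coeff: A = -C = -1/49
Result: (-1/49)/t + (1/7)/t² + (1/49)/(t + 7)


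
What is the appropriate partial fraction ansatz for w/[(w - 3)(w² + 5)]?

Linear + irreducible quadratic: P/(w - 3) + (Qw + R)/(w² + 5)


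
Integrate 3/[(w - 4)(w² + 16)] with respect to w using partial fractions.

Cover-up at w=4: P = 3/(4²+16) = 3/32. Coeff matching: Q = -3/32, R = -3/8. Decomposition: (3/32)/(w - 4) - ((3/32)w + 3/8)/(w² + 16). Integrate: linear → ln, quadratic → (1/2)ln + arctan: (3/32) ln|(w - 4)| - (3/64) ln(w² + 16) - (3/32) arctan(w/4) + C


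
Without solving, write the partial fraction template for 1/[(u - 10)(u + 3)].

Distinct linear factors: A/(u - 10) + B/(u + 3)


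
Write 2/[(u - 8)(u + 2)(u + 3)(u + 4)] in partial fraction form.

Using Heaviside cover-up: (1/660)/(u - 8) - (1/10)/(u + 2) + (2/11)/(u + 3) - (1/12)/(u + 4)


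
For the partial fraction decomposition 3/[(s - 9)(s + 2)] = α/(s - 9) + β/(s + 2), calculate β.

Cover-up at s = -2: β = 3/(-2 - 9) = -3/11


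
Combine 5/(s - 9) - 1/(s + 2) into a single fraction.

Common denominator (s - 9)(s + 2). Numerator: 5(s + 2) - 1(s - 9) = (5s + 10) - (s - 9) = 4s + 19
Result: (4s + 19)/[(s - 9)(s + 2)]


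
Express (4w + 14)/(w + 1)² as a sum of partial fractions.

(4w + 14) = A(w + 1) + B. At w = -1: B = 4·(-1) + 14 = 10. Coeff of w: A = 4
Result: 4/(w + 1) + 10/(w + 1)²


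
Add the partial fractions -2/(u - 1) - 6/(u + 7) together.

Common denominator (u - 1)(u + 7). Numerator: -2(u + 7) - 6(u - 1) = (-2u - 14) - (6u - 6) = -8u - 8
Result: (-8u - 8)/[(u - 1)(u + 7)]


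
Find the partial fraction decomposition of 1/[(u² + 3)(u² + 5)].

Coefficient matching gives α = γ = 0, β = 1/(5-3) = 1/2, δ = -β = -1/2
Result: (1/2)/(u² + 3) - (1/2)/(u² + 5)


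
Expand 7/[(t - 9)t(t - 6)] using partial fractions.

Using cover-up method: A = 7/27, B = 7/54, C = -7/18
Result: (7/27)/(t - 9) + (7/54)/t - (7/18)/(t - 6)


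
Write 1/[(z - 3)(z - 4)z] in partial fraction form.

Using cover-up method: α = -1/3, β = 1/4, γ = 1/12
Result: (-1/3)/(z - 3) + (1/4)/(z - 4) + (1/12)/z


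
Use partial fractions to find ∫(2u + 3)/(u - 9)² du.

Decompose: A = 2, B = 2·9 + 3 = 21, so (2u + 3)/(u - 9)² = 2/(u - 9) + 21/(u - 9)². Integrate: ∫ A/(u - 9) du = 2 ln|(u - 9)|; ∫ B/(u - 9)² du = -21/(u - 9). Sum: 2 ln|(u - 9)| - 21/(u - 9) + C


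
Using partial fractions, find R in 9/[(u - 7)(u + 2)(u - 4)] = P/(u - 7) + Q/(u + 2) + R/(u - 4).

Cover-up at u = 4: R = 9/[(4 - 7)(4 + 2)] = 9/[(-3)(6)] = -9/18 = -1/2


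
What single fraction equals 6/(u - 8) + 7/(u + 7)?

Common denominator (u - 8)(u + 7). Numerator: 6(u + 7) + 7(u - 8) = (6u + 42) + (7u - 56) = 13u - 14
Result: (13u - 14)/[(u - 8)(u + 7)]


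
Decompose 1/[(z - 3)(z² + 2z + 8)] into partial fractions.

Cover-up at z = 3: α = 1/(3² + 2·3 + 8) = 1/23. Then β = -α = -1/23, γ = -α·(2 + 3) = -5/23
Result: (1/23)/(z - 3) - ((1/23)z + 5/23)/(z² + 2z + 8)


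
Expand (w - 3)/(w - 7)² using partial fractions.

(w - 3) = P(w - 7) + Q. At w = 7: Q = 1·7 - 3 = 4. Coeff of w: P = 1
Result: 1/(w - 7) + 4/(w - 7)²


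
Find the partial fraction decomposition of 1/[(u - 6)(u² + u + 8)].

Cover-up at u = 6: P = 1/(6² + 1·6 + 8) = 1/50. Then Q = -P = -1/50, R = -P·(1 + 6) = -7/50
Result: (1/50)/(u - 6) - ((1/50)u + 7/50)/(u² + u + 8)


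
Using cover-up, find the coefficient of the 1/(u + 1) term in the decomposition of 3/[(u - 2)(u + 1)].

Cover (u + 1), set u=-1: 3/((u - 2) at u=-1) = 3/(-3) = -1


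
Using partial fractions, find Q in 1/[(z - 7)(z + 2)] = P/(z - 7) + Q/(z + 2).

Cover-up at z = -2: Q = 1/(-2 - 7) = -1/9


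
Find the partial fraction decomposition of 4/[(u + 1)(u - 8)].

4/(u + 1)(u - 8) = α/(u + 1) + β/(u - 8). α = 4/(-1 - 8) = -4/9, β = 4/(8 + 1) = 4/9
Result: (-4/9)/(u + 1) + (4/9)/(u - 8)


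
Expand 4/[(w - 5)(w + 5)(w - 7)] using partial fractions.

Using cover-up method: P = -1/5, Q = 1/30, R = 1/6
Result: (-1/5)/(w - 5) + (1/30)/(w + 5) + (1/6)/(w - 7)


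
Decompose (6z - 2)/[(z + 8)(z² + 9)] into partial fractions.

At z=-8: P = (6·(-8) - 2)/((-8)² + 9) = -50/73. Q = -P = 50/73, R = 6 - (-8)·P = 38/73
Result: (-50/73)/(z + 8) + ((50/73)z + 38/73)/(z² + 9)


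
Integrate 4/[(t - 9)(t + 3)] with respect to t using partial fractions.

Decompose: 4/[(t - 9)(t + 3)] = (1/3)/(t - 9) - (1/3)/(t + 3). Integrate each term: (1/3) ln|(t - 9)| - (1/3) ln|(t + 3)| + C


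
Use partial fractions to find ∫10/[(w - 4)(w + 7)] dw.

Decompose: 10/[(w - 4)(w + 7)] = (10/11)/(w - 4) - (10/11)/(w + 7). Integrate each term: (10/11) ln|(w - 4)| - (10/11) ln|(w + 7)| + C


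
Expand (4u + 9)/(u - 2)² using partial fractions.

(4u + 9) = P(u - 2) + Q. At u = 2: Q = 4·2 + 9 = 17. Coeff of u: P = 4
Result: 4/(u - 2) + 17/(u - 2)²


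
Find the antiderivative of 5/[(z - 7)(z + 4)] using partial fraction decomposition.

Decompose: 5/[(z - 7)(z + 4)] = (5/11)/(z - 7) - (5/11)/(z + 4). Integrate each term: (5/11) ln|(z - 7)| - (5/11) ln|(z + 4)| + C


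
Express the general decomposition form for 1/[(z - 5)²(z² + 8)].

Repeated linear + quadratic: α/(z - 5) + β/(z - 5)² + (γz + δ)/(z² + 8)


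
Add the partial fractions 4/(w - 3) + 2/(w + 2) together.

Common denominator (w - 3)(w + 2). Numerator: 4(w + 2) + 2(w - 3) = (4w + 8) + (2w - 6) = 6w + 2
Result: (6w + 2)/[(w - 3)(w + 2)]


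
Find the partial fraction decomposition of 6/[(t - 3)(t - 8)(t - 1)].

Using cover-up method: P = -3/5, Q = 6/35, R = 3/7
Result: (-3/5)/(t - 3) + (6/35)/(t - 8) + (3/7)/(t - 1)


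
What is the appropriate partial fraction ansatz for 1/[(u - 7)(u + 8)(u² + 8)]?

Two linear + quadratic: A/(u - 7) + B/(u + 8) + (Cu + D)/(u² + 8)


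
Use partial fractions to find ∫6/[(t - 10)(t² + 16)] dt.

Cover-up at t=10: P = 6/(10²+16) = 3/58. Coeff matching: Q = -3/58, R = -15/29. Decomposition: (3/58)/(t - 10) - ((3/58)t + 15/29)/(t² + 16). Integrate: linear → ln, quadratic → (1/2)ln + arctan: (3/58) ln|(t - 10)| - (3/116) ln(t² + 16) - (15/116) arctan(t/4) + C


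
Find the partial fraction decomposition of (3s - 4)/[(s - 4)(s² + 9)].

At s=4: α = (3·4 - 4)/(4² + 9) = 8/25. β = -α = -8/25, γ = 3 - 4·α = 43/25
Result: (8/25)/(s - 4) - ((8/25)s - 43/25)/(s² + 9)


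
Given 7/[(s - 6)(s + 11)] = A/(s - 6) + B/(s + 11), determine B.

Cover-up at s = -11: B = 7/(-11 - 6) = -7/17


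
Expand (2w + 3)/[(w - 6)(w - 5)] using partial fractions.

At w=6: P = (2·6 + 3)/(6 - 5) = 15. At w=5: Q = (2·5 + 3)/(5 - 6) = -13
Result: 15/(w - 6) - 13/(w - 5)


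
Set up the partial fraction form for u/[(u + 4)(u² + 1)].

Linear + irreducible quadratic: α/(u + 4) + (βu + γ)/(u² + 1)


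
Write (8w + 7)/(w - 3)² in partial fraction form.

(8w + 7) = P(w - 3) + Q. At w = 3: Q = 8·3 + 7 = 31. Coeff of w: P = 8
Result: 8/(w - 3) + 31/(w - 3)²


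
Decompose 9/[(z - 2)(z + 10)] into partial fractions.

9/(z - 2)(z + 10) = A/(z - 2) + B/(z + 10). A = 9/(2 + 10) = 3/4, B = 9/(-10 - 2) = -3/4
Result: (3/4)/(z - 2) - (3/4)/(z + 10)


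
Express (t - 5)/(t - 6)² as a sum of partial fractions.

(t - 5) = A(t - 6) + B. At t = 6: B = 1·6 - 5 = 1. Coeff of t: A = 1
Result: 1/(t - 6) + 1/(t - 6)²


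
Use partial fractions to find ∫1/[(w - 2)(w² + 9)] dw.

Cover-up at w=2: α = 1/(2²+9) = 1/13. Coeff matching: β = -1/13, γ = -2/13. Decomposition: (1/13)/(w - 2) - ((1/13)w + 2/13)/(w² + 9). Integrate: linear → ln, quadratic → (1/2)ln + arctan: (1/13) ln|(w - 2)| - (1/26) ln(w² + 9) - (2/39) arctan(w/3) + C


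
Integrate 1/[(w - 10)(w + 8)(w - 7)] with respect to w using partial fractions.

Cover-up: α = 1/54, β = 1/270, γ = -1/45. Decomposition: (1/54)/(w - 10) + (1/270)/(w + 8) - (1/45)/(w - 7). Integrate each term: (1/54) ln|(w - 10)| + (1/270) ln|(w + 8)| - (1/45) ln|(w - 7)| + C


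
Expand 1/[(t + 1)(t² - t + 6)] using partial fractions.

Cover-up at t = -1: α = 1/((-1)² - 1·(-1) + 6) = 1/8. Then β = -α = -1/8, γ = -α·(-1 - 1) = 1/4
Result: (1/8)/(t + 1) - ((1/8)t - 1/4)/(t² - t + 6)


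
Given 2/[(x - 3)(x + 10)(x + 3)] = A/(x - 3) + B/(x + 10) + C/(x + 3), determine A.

Cover-up at x = 3: A = 2/[(3 + 10)(3 + 3)] = 2/[(13)(6)] = 2/78 = 1/39


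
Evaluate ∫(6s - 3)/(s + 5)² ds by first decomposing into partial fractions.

Decompose: P = 6, Q = 6·(-5) - 3 = -33, so (6s - 3)/(s + 5)² = 6/(s + 5) - 33/(s + 5)². Integrate: ∫ P/(s + 5) ds = 6 ln|(s + 5)|; ∫ Q/(s + 5)² ds = 33/(s + 5). Sum: 6 ln|(s + 5)| + 33/(s + 5) + C


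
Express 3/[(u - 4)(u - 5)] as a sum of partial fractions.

3/(u - 4)(u - 5) = α/(u - 4) + β/(u - 5). α = 3/(4 - 5) = -3, β = 3/(5 - 4) = 3
Result: -3/(u - 4) + 3/(u - 5)


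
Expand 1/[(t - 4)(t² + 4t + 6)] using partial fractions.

Cover-up at t = 4: A = 1/(4² + 4·4 + 6) = 1/38. Then B = -A = -1/38, C = -A·(4 + 4) = -4/19
Result: (1/38)/(t - 4) - ((1/38)t + 4/19)/(t² + 4t + 6)


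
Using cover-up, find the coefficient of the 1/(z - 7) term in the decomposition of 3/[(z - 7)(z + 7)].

Cover (z - 7), set z=7: 3/((z + 7) at z=7) = 3/(14) = 3/14


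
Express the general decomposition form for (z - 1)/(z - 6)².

Repeated linear factor: P/(z - 6) + Q/(z - 6)²


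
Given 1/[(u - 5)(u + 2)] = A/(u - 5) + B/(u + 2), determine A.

Cover-up at u = 5: A = 1/(5 + 2) = 1/7


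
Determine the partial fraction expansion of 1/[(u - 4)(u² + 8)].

Cover-up at u = 4: α = 1/(4² + 8) = 1/24. Then β = -α = -1/24, γ = -α·(0 + 4) = -1/6
Result: (1/24)/(u - 4) - ((1/24)u + 1/6)/(u² + 8)


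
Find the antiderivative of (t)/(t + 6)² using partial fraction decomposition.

Decompose: A = 1, B = 1·(-6) + 0 = -6, so (t)/(t + 6)² = 1/(t + 6) - 6/(t + 6)². Integrate: ∫ A/(t + 6) dt = ln|(t + 6)|; ∫ B/(t + 6)² dt = 6/(t + 6). Sum: ln|(t + 6)| + 6/(t + 6) + C


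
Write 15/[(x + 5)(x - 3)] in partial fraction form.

15/(x + 5)(x - 3) = P/(x + 5) + Q/(x - 3). P = 15/(-5 - 3) = -15/8, Q = 15/(3 + 5) = 15/8
Result: (-15/8)/(x + 5) + (15/8)/(x - 3)


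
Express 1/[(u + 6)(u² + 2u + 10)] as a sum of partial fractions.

Cover-up at u = -6: A = 1/((-6)² + 2·(-6) + 10) = 1/34. Then B = -A = -1/34, C = -A·(2 - 6) = 2/17
Result: (1/34)/(u + 6) - ((1/34)u - 2/17)/(u² + 2u + 10)


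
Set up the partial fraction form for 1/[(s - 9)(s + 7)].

Distinct linear factors: P/(s - 9) + Q/(s + 7)


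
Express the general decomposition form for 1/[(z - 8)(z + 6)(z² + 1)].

Two linear + quadratic: A/(z - 8) + B/(z + 6) + (Cz + D)/(z² + 1)


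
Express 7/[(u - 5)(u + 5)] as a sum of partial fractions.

7/(u - 5)(u + 5) = A/(u - 5) + B/(u + 5). A = 7/(5 + 5) = 7/10, B = 7/(-5 - 5) = -7/10
Result: (7/10)/(u - 5) - (7/10)/(u + 5)


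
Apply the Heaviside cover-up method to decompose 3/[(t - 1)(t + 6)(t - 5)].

Cover (t - 1), t=1: A = 3/[(1 + 6)(1 - 5)] = -3/28. Cover (t + 6), t=-6: B = 3/[(-6 - 1)(-6 - 5)] = 3/77. Cover (t - 5), t=5: C = 3/[(5 - 1)(5 + 6)] = 3/44.
Result: (-3/28)/(t - 1) + (3/77)/(t + 6) + (3/44)/(t - 5)


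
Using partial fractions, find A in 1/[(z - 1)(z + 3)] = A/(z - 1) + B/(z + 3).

Cover-up at z = 1: A = 1/(1 + 3) = 1/4


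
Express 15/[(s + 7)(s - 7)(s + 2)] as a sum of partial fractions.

Using cover-up method: P = 3/14, Q = 5/42, R = -1/3
Result: (3/14)/(s + 7) + (5/42)/(s - 7) - (1/3)/(s + 2)


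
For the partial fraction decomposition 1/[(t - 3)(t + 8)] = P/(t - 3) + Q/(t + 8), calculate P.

Cover-up at t = 3: P = 1/(3 + 8) = 1/11


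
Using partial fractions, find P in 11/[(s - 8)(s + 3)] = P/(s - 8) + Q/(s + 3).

Cover-up at s = 8: P = 11/(8 + 3) = 11/11 = 1


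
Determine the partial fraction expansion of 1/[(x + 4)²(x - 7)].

Cover-up at x=7: γ = 1/(7 + 4)² = 1/121. Cover-up at x=-4: β = 1/(-4 - 7) = -1/11. Comparing x² coeff: α = -γ = -1/121
Result: (-1/121)/(x + 4) - (1/11)/(x + 4)² + (1/121)/(x - 7)


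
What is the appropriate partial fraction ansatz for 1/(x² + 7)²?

Repeated quadratic factor: (αx + β)/(x² + 7) + (γx + δ)/(x² + 7)²


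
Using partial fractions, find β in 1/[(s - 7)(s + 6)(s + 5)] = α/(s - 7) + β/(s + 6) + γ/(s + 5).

Cover-up at s = -6: β = 1/[(-6 - 7)(-6 + 5)] = 1/[(-13)(-1)] = 1/13


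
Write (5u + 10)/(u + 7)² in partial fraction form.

(5u + 10) = α(u + 7) + β. At u = -7: β = 5·(-7) + 10 = -25. Coeff of u: α = 5
Result: 5/(u + 7) - 25/(u + 7)²


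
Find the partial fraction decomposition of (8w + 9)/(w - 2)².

(8w + 9) = α(w - 2) + β. At w = 2: β = 8·2 + 9 = 25. Coeff of w: α = 8
Result: 8/(w - 2) + 25/(w - 2)²


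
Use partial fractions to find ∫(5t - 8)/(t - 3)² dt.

Decompose: α = 5, β = 5·3 - 8 = 7, so (5t - 8)/(t - 3)² = 5/(t - 3) + 7/(t - 3)². Integrate: ∫ α/(t - 3) dt = 5 ln|(t - 3)|; ∫ β/(t - 3)² dt = -7/(t - 3). Sum: 5 ln|(t - 3)| - 7/(t - 3) + C


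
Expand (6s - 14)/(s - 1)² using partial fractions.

(6s - 14) = A(s - 1) + B. At s = 1: B = 6·1 - 14 = -8. Coeff of s: A = 6
Result: 6/(s - 1) - 8/(s - 1)²


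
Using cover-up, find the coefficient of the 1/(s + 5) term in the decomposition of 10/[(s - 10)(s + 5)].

Cover (s + 5), set s=-5: 10/((s - 10) at s=-5) = 10/(-15) = -2/3


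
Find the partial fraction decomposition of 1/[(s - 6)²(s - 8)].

Cover-up at s=8: R = 1/(8 - 6)² = 1/4. Cover-up at s=6: Q = 1/(6 - 8) = -1/2. Comparing s² coeff: P = -R = -1/4
Result: (-1/4)/(s - 6) - (1/2)/(s - 6)² + (1/4)/(s - 8)
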